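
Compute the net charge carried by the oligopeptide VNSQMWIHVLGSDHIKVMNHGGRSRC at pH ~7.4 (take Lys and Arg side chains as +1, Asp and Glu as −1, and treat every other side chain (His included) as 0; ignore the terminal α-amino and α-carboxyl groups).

Positive (K, R): K16, R23, R25 → +3.
Negative (D, E): D13 → −1.
Net charge = (+3) + (−1) = +2.

+2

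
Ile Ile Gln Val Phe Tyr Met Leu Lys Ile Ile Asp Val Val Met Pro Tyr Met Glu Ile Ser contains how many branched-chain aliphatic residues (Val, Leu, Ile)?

Matching residues: Ile1, Ile2, Val4, Leu8, Ile10, Ile11, Val13, Val14, Ile20.

9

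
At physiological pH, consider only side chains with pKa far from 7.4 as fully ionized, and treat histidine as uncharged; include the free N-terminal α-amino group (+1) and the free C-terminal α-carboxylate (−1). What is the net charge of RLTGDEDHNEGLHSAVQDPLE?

-5

At pH ~7.4 the Lys and Arg side chains are protonated (+1), the Asp and Glu side chains are deprotonated (−1), and with His taken as neutral all other side chains carry no charge.
Positive (K, R): R1 → +1.
Negative (D, E): D5, E6, D7, E10, D18, E21 → −6.
The N-terminus (+1) and C-terminus (−1) cancel.
Net charge = (+1) + (−6) = −5.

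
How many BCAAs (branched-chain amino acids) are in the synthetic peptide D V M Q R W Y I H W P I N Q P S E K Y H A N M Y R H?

V, L, and I make up the branched-chain aliphatic group.
Matching residues: V2, I8, I12.

3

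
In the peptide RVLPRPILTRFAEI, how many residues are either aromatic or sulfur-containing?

1

Aromatic: F, W, Y. Sulfur-containing: C, M.
Aromatic residues here: F11 (1).
Sulfur-containing residues here: none (0).
The two groups share no amino acid, so total = 1 + 0 = 1.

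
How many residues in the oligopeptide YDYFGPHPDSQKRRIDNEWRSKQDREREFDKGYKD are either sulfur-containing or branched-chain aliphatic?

1

Sulfur-containing: C, M. Branched-chain aliphatic: I, L, V.
Sulfur-containing residues here: none (0).
Branched-chain aliphatic residues here: I15 (1).
The two groups share no amino acid, so total = 0 + 1 = 1.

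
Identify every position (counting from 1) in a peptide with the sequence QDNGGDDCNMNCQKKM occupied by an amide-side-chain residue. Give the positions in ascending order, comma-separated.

Only N (asparagine) and Q (glutamine) carry a side-chain carboxamide.
Matching residues: Q1, N3, N9, N11, Q13.

1, 3, 9, 11, 13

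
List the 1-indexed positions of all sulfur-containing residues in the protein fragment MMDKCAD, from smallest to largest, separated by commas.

1, 2, 5

The sulfur-bearing residues are cysteine (–SH) and methionine (–S–CH₃).
Matching residues: M1, M2, C5.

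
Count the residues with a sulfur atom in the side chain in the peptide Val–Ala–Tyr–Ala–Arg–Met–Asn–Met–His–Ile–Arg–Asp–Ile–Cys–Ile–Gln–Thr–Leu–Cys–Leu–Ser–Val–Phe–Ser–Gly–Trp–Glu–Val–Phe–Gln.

4

The sulfur-bearing residues are cysteine (–SH) and methionine (–S–CH₃).
Matching residues: Met6, Met8, Cys14, Cys19.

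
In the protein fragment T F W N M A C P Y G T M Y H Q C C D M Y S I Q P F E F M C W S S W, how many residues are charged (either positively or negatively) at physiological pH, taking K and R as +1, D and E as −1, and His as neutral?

2

Charged side chains at pH ~7.4: K, R (positive); D, E (negative).
Matching residues: D18, E26.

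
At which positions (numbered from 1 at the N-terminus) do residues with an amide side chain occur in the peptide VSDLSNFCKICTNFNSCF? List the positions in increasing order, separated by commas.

6, 13, 15

Only N (asparagine) and Q (glutamine) carry a side-chain carboxamide.
Matching residues: N6, N13, N15.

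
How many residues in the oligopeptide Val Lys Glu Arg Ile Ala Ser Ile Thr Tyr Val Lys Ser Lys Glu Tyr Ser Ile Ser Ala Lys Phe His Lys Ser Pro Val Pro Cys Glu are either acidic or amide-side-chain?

Acidic: D, E. Amide-side-chain: N, Q.
Acidic residues here: Glu3, Glu15, Glu30 (3).
Amide-side-chain residues here: none (0).
The two groups share no amino acid, so total = 3 + 0 = 3.

3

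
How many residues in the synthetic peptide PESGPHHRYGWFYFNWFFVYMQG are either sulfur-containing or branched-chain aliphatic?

Sulfur-containing: C, M. Branched-chain aliphatic: I, L, V.
Sulfur-containing residues here: M21 (1).
Branched-chain aliphatic residues here: V19 (1).
The two groups share no amino acid, so total = 1 + 1 = 2.

2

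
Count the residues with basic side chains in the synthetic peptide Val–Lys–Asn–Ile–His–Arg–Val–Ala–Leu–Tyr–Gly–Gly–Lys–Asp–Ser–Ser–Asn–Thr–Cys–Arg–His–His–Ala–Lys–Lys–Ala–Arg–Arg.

11

K, R, and H are the three residues with basic side chains (ε-amine, guanidinium, and imidazole respectively).
Matching residues: Lys2, His5, Arg6, Lys13, Arg20, His21, His22, Lys24, Lys25, Arg27, Arg28.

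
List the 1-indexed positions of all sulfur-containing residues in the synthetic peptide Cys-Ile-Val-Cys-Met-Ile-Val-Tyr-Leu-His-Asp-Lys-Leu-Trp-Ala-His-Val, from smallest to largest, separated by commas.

1, 4, 5

The sulfur-bearing residues are cysteine (–SH) and methionine (–S–CH₃).
Matching residues: Cys1, Cys4, Met5.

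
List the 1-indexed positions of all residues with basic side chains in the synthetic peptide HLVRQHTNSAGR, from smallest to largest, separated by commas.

1, 4, 6, 12

Lysine (K), arginine (R), and histidine (H) have basic, nitrogen-containing side chains.
Matching residues: H1, R4, H6, R12.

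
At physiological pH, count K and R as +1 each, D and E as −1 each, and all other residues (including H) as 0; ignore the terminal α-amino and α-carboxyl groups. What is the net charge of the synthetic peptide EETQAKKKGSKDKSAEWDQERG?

Positive (K, R): K6, K7, K8, K11, K13, R21 → +6.
Negative (D, E): E1, E2, D12, E16, D18, E20 → −6.
Net charge = (+6) + (−6) = 0.

0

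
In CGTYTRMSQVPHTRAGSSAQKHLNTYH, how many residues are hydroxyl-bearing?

9

Serine (S), threonine (T), and tyrosine (Y) each carry a hydroxyl group on the side chain.
Matching residues: T3, Y4, T5, S8, T13, S17, S18, T25, Y26.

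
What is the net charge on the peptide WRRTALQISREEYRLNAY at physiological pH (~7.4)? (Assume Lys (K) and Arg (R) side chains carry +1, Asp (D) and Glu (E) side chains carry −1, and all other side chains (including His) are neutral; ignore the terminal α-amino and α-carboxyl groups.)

Positive (K, R): R2, R3, R10, R14 → +4.
Negative (D, E): E11, E12 → −2.
Net charge = (+4) + (−2) = +2.

+2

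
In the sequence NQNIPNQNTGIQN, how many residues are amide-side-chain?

Only N (asparagine) and Q (glutamine) carry a side-chain carboxamide.
Matching residues: N1, Q2, N3, N6, Q7, N8, Q12, N13.

8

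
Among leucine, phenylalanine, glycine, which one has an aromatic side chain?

phenylalanine

F, W, and Y each carry an aromatic ring on the side chain.
Of the listed options, only phenylalanine belongs to this group.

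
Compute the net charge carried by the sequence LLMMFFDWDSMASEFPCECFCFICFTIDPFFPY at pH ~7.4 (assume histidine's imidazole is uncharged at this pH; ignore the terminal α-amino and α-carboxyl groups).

-5

At pH ~7.4 the Lys and Arg side chains are protonated (+1), the Asp and Glu side chains are deprotonated (−1), and with His taken as neutral all other side chains carry no charge.
Positive (K, R): none → +0.
Negative (D, E): D7, D9, E14, E18, D28 → −5.
Net charge = (+0) + (−5) = −5.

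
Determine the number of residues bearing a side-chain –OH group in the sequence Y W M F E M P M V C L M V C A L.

1

Serine (S), threonine (T), and tyrosine (Y) each carry a hydroxyl group on the side chain.
Matching residues: Y1.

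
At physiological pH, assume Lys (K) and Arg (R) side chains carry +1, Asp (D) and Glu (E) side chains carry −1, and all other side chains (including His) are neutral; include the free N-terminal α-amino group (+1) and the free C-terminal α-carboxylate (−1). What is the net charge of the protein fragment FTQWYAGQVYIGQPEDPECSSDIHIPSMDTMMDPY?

Positive (K, R): none → +0.
Negative (D, E): E15, D16, E18, D22, D29, D33 → −6.
The N-terminus (+1) and C-terminus (−1) cancel.
Net charge = (+0) + (−6) = −6.

-6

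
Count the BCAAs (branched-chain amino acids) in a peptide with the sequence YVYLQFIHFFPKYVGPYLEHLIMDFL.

8

V, L, and I make up the branched-chain aliphatic group.
Matching residues: V2, L4, I7, V14, L18, L21, I22, L26.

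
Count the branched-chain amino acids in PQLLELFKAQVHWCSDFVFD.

5

V, L, and I make up the branched-chain aliphatic group.
Matching residues: L3, L4, L6, V11, V18.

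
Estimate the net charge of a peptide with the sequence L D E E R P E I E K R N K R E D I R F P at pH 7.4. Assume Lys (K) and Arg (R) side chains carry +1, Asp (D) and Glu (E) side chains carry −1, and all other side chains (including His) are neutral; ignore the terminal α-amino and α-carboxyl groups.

Positive (K, R): R5, K10, R11, K13, R14, R18 → +6.
Negative (D, E): D2, E3, E4, E7, E9, E15, D16 → −7.
Net charge = (+6) + (−7) = −1.

-1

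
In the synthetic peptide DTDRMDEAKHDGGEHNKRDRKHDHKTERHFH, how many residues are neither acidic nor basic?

Acidic: D, E. Basic: K, R, H. All other residues are neither.
Matching residues: T2, M5, A8, G12, G13, N16, T26, F30.

8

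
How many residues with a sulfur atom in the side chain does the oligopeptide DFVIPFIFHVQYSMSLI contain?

Cysteine (C, thiol) and methionine (M, thioether) are the two sulfur-containing amino acids.
Matching residues: M14.

1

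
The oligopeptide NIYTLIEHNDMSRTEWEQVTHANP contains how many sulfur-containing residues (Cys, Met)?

Matching residues: M11.

1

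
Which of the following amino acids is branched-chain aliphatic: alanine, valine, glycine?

valine

Valine (V), leucine (L), and isoleucine (I) are the branched-chain amino acids.
Of the listed options, only valine belongs to this group.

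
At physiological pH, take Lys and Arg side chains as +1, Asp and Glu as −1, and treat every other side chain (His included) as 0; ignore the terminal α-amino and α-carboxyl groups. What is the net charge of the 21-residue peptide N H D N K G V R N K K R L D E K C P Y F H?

+3

Positive (K, R): K5, R8, K10, K11, R12, K16 → +6.
Negative (D, E): D3, D14, E15 → −3.
Net charge = (+6) + (−3) = +3.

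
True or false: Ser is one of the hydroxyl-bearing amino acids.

True

S, T, and Y are the three residues with a side-chain hydroxyl.
Serine is in this group.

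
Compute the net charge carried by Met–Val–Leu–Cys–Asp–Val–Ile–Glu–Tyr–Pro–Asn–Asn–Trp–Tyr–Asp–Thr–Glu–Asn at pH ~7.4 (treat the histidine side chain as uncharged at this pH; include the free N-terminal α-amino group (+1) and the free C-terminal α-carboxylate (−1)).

-4

Near pH 7.4, K and R contribute +1 each, D and E contribute −1 each, and every other side chain (His included, as stated) is uncharged.
Positive (K, R): none → +0.
Negative (D, E): Asp5, Glu8, Asp15, Glu17 → −4.
The N-terminus (+1) and C-terminus (−1) cancel.
Net charge = (+0) + (−4) = −4.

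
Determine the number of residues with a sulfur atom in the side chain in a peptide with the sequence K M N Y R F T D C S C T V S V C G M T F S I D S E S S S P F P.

Only Cys (C) and Met (M) have a sulfur atom in the side chain.
Matching residues: M2, C9, C11, C16, M18.

5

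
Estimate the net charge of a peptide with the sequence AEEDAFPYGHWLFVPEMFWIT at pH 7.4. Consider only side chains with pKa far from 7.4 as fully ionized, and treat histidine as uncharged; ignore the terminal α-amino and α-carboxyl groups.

-4

Near pH 7.4, K and R contribute +1 each, D and E contribute −1 each, and every other side chain (His included, as stated) is uncharged.
Positive (K, R): none → +0.
Negative (D, E): E2, E3, D4, E16 → −4.
Net charge = (+0) + (−4) = −4.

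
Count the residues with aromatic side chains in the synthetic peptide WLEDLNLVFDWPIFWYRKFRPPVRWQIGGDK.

The aromatic amino acids are Phe (F, benzyl), Trp (W, indole), and Tyr (Y, phenol).
Matching residues: W1, F9, W11, F14, W15, Y16, F19, W25.

8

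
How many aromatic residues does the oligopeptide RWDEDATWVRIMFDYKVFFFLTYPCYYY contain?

Phenylalanine (F), tryptophan (W), and tyrosine (Y) have aromatic ring side chains.
Matching residues: W2, W8, F13, Y15, F18, F19, F20, Y23, Y26, Y27, Y28.

11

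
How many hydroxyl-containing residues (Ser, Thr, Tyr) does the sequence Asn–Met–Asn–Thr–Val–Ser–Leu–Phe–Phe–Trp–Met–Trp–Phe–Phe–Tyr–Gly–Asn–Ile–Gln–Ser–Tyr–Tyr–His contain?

Matching residues: Thr4, Ser6, Tyr15, Ser20, Tyr21, Tyr22.

6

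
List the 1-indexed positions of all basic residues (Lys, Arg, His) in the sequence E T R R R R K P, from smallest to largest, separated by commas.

3, 4, 5, 6, 7

Matching residues: R3, R4, R5, R6, K7.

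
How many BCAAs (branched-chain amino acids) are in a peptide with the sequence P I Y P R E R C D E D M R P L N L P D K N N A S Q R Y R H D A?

The BCAAs are Val, Leu, and Ile — aliphatic side chains with a branch point.
Matching residues: I2, L15, L17.

3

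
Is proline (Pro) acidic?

No

Aspartate (D) and glutamate (E) have carboxylic-acid side chains and are the acidic amino acids.
Proline is not in this group.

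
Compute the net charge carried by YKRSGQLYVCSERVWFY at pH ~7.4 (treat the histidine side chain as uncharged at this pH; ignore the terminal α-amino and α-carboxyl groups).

+2

Near pH 7.4, K and R contribute +1 each, D and E contribute −1 each, and every other side chain (His included, as stated) is uncharged.
Positive (K, R): K2, R3, R13 → +3.
Negative (D, E): E12 → −1.
Net charge = (+3) + (−1) = +2.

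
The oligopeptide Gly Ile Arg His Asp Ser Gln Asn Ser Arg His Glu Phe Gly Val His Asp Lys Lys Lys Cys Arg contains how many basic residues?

Lysine (K), arginine (R), and histidine (H) have basic, nitrogen-containing side chains.
Matching residues: Arg3, His4, Arg10, His11, His16, Lys18, Lys19, Lys20, Arg22.

9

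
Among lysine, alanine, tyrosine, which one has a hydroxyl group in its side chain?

tyrosine

S, T, and Y are the three residues with a side-chain hydroxyl.
Of the listed options, only tyrosine belongs to this group.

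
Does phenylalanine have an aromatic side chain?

Yes

Phenylalanine (F), tryptophan (W), and tyrosine (Y) have aromatic ring side chains.
Phenylalanine is in this group.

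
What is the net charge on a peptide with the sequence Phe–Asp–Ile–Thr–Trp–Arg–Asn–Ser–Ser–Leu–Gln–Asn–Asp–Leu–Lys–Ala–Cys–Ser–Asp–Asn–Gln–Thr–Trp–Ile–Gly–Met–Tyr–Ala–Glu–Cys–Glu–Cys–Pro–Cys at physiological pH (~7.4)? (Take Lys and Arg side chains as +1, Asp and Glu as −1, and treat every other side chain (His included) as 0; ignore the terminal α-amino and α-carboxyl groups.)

-3

Positive (K, R): Arg6, Lys15 → +2.
Negative (D, E): Asp2, Asp13, Asp19, Glu29, Glu31 → −5.
Net charge = (+2) + (−5) = −3.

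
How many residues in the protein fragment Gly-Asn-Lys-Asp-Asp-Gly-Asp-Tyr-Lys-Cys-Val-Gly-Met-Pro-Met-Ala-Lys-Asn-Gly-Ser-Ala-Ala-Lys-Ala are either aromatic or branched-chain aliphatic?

Aromatic: F, W, Y. Branched-chain aliphatic: I, L, V.
Aromatic residues here: Tyr8 (1).
Branched-chain aliphatic residues here: Val11 (1).
The two groups share no amino acid, so total = 1 + 1 = 2.

2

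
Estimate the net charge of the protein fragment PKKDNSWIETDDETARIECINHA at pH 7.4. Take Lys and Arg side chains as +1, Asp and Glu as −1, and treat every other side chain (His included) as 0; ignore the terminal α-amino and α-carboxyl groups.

-3

Positive (K, R): K2, K3, R16 → +3.
Negative (D, E): D4, E9, D11, D12, E13, E18 → −6.
Net charge = (+3) + (−6) = −3.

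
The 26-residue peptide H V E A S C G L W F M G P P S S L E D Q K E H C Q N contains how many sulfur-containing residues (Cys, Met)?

3

Matching residues: C6, M11, C24.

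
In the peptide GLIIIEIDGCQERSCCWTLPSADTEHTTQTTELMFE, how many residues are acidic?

7

Aspartate (D) and glutamate (E) have carboxylic-acid side chains and are the acidic amino acids.
Matching residues: E6, D8, E12, D23, E25, E32, E36.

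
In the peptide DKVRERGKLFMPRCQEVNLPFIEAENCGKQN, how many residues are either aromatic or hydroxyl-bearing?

2

Aromatic: F, W, Y. Hydroxyl-bearing: S, T, Y.
Aromatic residues here: F10, F21 (2).
Hydroxyl-bearing residues here: none (0).
(Y belongs to both groups, but none appear in this sequence.) Total = 2 + 0 = 2.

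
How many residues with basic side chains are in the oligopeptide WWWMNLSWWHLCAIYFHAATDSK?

The basic amino acids are Lys (K), Arg (R), and His (H).
Matching residues: H10, H17, K23.

3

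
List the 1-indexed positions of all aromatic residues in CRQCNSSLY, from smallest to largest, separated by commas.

Phenylalanine (F), tryptophan (W), and tyrosine (Y) have aromatic ring side chains.
Matching residues: Y9.

9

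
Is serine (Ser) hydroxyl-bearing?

Yes

The –OH-bearing residues are Ser, Thr (aliphatic alcohols), and Tyr (phenol).
Serine is in this group.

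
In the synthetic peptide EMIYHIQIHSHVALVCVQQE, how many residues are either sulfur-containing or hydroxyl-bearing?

4

Sulfur-containing: C, M. Hydroxyl-bearing: S, T, Y.
Sulfur-containing residues here: M2, C16 (2).
Hydroxyl-bearing residues here: Y4, S10 (2).
The two groups share no amino acid, so total = 2 + 2 = 4.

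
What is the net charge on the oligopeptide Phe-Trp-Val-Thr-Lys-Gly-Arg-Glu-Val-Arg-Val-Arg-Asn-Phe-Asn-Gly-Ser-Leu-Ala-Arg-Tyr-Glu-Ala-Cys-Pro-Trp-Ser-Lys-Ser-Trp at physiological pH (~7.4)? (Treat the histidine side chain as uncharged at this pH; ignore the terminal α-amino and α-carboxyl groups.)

The side chains ionized at physiological pH are Lys/Arg (+1) and Asp/Glu (−1); with His treated as neutral, nothing else contributes.
Positive (K, R): Lys5, Arg7, Arg10, Arg12, Arg20, Lys28 → +6.
Negative (D, E): Glu8, Glu22 → −2.
Net charge = (+6) + (−2) = +4.

+4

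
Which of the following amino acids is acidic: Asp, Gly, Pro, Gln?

Asp

Aspartate (D) and glutamate (E) have carboxylic-acid side chains and are the acidic amino acids.
Of the listed options, only Asp belongs to this group.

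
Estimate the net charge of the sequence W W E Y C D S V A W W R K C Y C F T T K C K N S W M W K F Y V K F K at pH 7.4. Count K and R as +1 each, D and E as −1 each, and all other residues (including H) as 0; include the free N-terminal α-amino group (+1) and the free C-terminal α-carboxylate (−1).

+5

Positive (K, R): R12, K13, K20, K22, K28, K32, K34 → +7.
Negative (D, E): E3, D6 → −2.
The N-terminus (+1) and C-terminus (−1) cancel.
Net charge = (+7) + (−2) = +5.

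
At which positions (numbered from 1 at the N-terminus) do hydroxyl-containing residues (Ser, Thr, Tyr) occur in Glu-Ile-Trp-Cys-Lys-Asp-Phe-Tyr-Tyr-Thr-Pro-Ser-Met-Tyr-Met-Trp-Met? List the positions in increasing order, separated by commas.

Matching residues: Tyr8, Tyr9, Thr10, Ser12, Tyr14.

8, 9, 10, 12, 14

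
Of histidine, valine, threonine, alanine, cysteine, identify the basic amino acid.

histidine

Lysine (K), arginine (R), and histidine (H) have basic, nitrogen-containing side chains.
Of the listed options, only histidine belongs to this group.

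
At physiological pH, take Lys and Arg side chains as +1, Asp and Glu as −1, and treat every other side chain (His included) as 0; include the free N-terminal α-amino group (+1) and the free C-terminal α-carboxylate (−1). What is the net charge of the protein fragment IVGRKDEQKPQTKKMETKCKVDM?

Positive (K, R): R4, K5, K9, K13, K14, K18, K20 → +7.
Negative (D, E): D6, E7, E16, D22 → −4.
The N-terminus (+1) and C-terminus (−1) cancel.
Net charge = (+7) + (−4) = +3.

+3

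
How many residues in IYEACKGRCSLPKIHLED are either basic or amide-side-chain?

Basic: H, K, R. Amide-side-chain: N, Q.
Basic residues here: K6, R8, K13, H15 (4).
Amide-side-chain residues here: none (0).
The two groups share no amino acid, so total = 4 + 0 = 4.

4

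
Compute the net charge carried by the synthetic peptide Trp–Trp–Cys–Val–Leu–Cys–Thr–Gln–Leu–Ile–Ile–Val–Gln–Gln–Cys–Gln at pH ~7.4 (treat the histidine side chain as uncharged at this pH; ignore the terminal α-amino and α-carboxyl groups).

At pH ~7.4 the Lys and Arg side chains are protonated (+1), the Asp and Glu side chains are deprotonated (−1), and with His taken as neutral all other side chains carry no charge.
Positive (K, R): none → +0.
Negative (D, E): none → −0.
Net charge = (+0) + (−0) = 0.

0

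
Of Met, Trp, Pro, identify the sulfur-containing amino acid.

Cysteine (C, thiol) and methionine (M, thioether) are the two sulfur-containing amino acids.
Of the listed options, only Met belongs to this group.

Met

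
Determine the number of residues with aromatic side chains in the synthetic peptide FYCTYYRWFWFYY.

10

The aromatic amino acids are Phe (F, benzyl), Trp (W, indole), and Tyr (Y, phenol).
Matching residues: F1, Y2, Y5, Y6, W8, F9, W10, F11, Y12, Y13.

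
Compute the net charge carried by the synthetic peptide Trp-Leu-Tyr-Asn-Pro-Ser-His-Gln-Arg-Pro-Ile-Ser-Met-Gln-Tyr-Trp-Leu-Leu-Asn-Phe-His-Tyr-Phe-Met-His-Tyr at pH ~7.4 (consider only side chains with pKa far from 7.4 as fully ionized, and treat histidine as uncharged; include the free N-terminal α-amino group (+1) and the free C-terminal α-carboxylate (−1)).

The side chains ionized at physiological pH are Lys/Arg (+1) and Asp/Glu (−1); with His treated as neutral, nothing else contributes.
Positive (K, R): Arg9 → +1.
Negative (D, E): none → −0.
The N-terminus (+1) and C-terminus (−1) cancel.
Net charge = (+1) + (−0) = +1.

+1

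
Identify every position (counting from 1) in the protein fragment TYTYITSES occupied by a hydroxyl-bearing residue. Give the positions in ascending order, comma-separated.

1, 2, 3, 4, 6, 7, 9

S, T, and Y are the three residues with a side-chain hydroxyl.
Matching residues: T1, Y2, T3, Y4, T6, S7, S9.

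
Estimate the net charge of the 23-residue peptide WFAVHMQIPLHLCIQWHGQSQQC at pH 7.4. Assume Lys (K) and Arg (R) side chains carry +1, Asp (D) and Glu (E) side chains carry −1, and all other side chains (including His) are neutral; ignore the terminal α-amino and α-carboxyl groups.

0

Positive (K, R): none → +0.
Negative (D, E): none → −0.
Net charge = (+0) + (−0) = 0.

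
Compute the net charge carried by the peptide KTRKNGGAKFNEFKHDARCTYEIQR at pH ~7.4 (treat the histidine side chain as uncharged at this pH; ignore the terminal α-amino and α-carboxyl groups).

+4

At pH ~7.4 the Lys and Arg side chains are protonated (+1), the Asp and Glu side chains are deprotonated (−1), and with His taken as neutral all other side chains carry no charge.
Positive (K, R): K1, R3, K4, K9, K14, R18, R25 → +7.
Negative (D, E): E12, D16, E22 → −3.
Net charge = (+7) + (−3) = +4.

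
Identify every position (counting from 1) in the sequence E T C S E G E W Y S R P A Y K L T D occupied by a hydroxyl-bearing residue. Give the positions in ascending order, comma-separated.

The –OH-bearing residues are Ser, Thr (aliphatic alcohols), and Tyr (phenol).
Matching residues: T2, S4, Y9, S10, Y14, T17.

2, 4, 9, 10, 14, 17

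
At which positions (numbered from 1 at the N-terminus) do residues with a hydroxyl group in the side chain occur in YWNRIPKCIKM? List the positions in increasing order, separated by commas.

The –OH-bearing residues are Ser, Thr (aliphatic alcohols), and Tyr (phenol).
Matching residues: Y1.

1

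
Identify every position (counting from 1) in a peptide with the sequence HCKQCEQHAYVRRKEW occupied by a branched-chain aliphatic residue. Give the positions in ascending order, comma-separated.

11

V, L, and I make up the branched-chain aliphatic group.
Matching residues: V11.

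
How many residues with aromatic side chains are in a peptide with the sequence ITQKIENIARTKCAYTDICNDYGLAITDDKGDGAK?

2

The aromatic amino acids are Phe (F, benzyl), Trp (W, indole), and Tyr (Y, phenol).
Matching residues: Y15, Y22.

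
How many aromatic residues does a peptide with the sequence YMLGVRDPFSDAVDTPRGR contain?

2

Phenylalanine (F), tryptophan (W), and tyrosine (Y) have aromatic ring side chains.
Matching residues: Y1, F9.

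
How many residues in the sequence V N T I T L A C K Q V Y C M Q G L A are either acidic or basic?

1

Acidic: D, E. Basic: H, K, R.
Acidic residues here: none (0).
Basic residues here: K9 (1).
The two groups share no amino acid, so total = 0 + 1 = 1.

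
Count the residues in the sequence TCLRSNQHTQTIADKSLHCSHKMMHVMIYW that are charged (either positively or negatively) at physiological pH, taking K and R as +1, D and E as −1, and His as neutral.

Charged side chains at pH ~7.4: K, R (positive); D, E (negative).
Matching residues: R4, D14, K15, K22.

4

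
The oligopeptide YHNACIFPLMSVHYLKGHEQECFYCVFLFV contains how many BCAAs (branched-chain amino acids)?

7

Valine (V), leucine (L), and isoleucine (I) are the branched-chain amino acids.
Matching residues: I6, L9, V12, L15, V26, L28, V30.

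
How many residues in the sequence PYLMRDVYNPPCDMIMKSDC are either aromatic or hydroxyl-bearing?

3

Aromatic: F, W, Y. Hydroxyl-bearing: S, T, Y.
Aromatic residues here: Y2, Y8 (2).
Hydroxyl-bearing residues here: Y2, Y8, S18 (3).
Y is in both groups, so the 2 Y residues must not be double-counted.
Total = 2 + 3 − 2 = 3.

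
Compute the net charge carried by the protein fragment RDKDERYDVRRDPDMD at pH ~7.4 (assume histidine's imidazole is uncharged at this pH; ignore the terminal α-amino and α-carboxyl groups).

-2

Near pH 7.4, K and R contribute +1 each, D and E contribute −1 each, and every other side chain (His included, as stated) is uncharged.
Positive (K, R): R1, K3, R6, R10, R11 → +5.
Negative (D, E): D2, D4, E5, D8, D12, D14, D16 → −7.
Net charge = (+5) + (−7) = −2.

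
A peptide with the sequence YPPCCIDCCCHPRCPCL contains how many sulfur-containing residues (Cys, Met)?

7

Matching residues: C4, C5, C8, C9, C10, C14, C16.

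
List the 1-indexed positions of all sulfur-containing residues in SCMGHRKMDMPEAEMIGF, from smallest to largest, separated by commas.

Cysteine (C, thiol) and methionine (M, thioether) are the two sulfur-containing amino acids.
Matching residues: C2, M3, M8, M10, M15.

2, 3, 8, 10, 15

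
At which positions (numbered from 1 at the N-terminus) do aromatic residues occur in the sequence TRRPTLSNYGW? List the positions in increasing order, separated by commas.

F, W, and Y each carry an aromatic ring on the side chain.
Matching residues: Y9, W11.

9, 11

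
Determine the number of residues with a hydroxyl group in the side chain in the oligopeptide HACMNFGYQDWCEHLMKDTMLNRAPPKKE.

2

S, T, and Y are the three residues with a side-chain hydroxyl.
Matching residues: Y8, T19.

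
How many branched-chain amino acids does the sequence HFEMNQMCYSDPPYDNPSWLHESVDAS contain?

V, L, and I make up the branched-chain aliphatic group.
Matching residues: L20, V24.

2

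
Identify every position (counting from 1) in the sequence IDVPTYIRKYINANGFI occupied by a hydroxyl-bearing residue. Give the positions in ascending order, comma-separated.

The –OH-bearing residues are Ser, Thr (aliphatic alcohols), and Tyr (phenol).
Matching residues: T5, Y6, Y10.

5, 6, 10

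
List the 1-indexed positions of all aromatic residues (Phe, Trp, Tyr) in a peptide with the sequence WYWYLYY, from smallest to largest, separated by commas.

Matching residues: W1, Y2, W3, Y4, Y6, Y7.

1, 2, 3, 4, 6, 7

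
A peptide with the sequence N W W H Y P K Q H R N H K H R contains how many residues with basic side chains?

8

The basic amino acids are Lys (K), Arg (R), and His (H).
Matching residues: H4, K7, H9, R10, H12, K13, H14, R15.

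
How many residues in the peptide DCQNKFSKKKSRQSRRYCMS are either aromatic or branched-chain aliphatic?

2

Aromatic: F, W, Y. Branched-chain aliphatic: I, L, V.
Aromatic residues here: F6, Y17 (2).
Branched-chain aliphatic residues here: none (0).
The two groups share no amino acid, so total = 2 + 0 = 2.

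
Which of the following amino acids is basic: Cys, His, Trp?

His

The basic amino acids are Lys (K), Arg (R), and His (H).
Of the listed options, only His belongs to this group.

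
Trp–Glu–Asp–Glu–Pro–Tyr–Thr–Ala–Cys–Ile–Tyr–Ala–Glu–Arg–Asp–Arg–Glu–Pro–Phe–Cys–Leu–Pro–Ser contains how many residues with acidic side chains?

The acidic residues are Asp (D) and Glu (E), whose side chains end in a carboxylate group.
Matching residues: Glu2, Asp3, Glu4, Glu13, Asp15, Glu17.

6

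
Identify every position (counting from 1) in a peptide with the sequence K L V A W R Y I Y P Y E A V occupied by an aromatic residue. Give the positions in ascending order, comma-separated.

5, 7, 9, 11

The aromatic amino acids are Phe (F, benzyl), Trp (W, indole), and Tyr (Y, phenol).
Matching residues: W5, Y7, Y9, Y11.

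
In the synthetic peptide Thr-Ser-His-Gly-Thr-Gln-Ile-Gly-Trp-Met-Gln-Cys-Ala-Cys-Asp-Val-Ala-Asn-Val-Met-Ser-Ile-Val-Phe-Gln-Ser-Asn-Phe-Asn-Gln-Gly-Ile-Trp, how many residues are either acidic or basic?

2

Acidic: D, E. Basic: H, K, R.
Acidic residues here: Asp15 (1).
Basic residues here: His3 (1).
The two groups share no amino acid, so total = 1 + 1 = 2.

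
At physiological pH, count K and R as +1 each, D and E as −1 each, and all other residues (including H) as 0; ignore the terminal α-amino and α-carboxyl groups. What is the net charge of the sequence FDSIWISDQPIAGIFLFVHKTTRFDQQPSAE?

Positive (K, R): K20, R23 → +2.
Negative (D, E): D2, D8, D25, E31 → −4.
Net charge = (+2) + (−4) = −2.

-2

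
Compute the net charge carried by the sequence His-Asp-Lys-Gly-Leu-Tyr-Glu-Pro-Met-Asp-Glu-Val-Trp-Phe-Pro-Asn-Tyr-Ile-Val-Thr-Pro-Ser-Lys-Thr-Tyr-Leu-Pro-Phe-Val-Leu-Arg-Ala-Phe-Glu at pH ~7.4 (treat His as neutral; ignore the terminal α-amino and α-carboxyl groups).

-2

The side chains ionized at physiological pH are Lys/Arg (+1) and Asp/Glu (−1); with His treated as neutral, nothing else contributes.
Positive (K, R): Lys3, Lys23, Arg31 → +3.
Negative (D, E): Asp2, Glu7, Asp10, Glu11, Glu34 → −5.
Net charge = (+3) + (−5) = −2.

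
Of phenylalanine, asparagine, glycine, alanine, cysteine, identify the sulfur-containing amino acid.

Only Cys (C) and Met (M) have a sulfur atom in the side chain.
Of the listed options, only cysteine belongs to this group.

cysteine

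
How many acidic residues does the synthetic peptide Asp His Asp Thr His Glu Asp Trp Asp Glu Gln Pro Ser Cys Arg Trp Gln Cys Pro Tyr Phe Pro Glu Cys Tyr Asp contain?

8

Aspartate (D) and glutamate (E) have carboxylic-acid side chains and are the acidic amino acids.
Matching residues: Asp1, Asp3, Glu6, Asp7, Asp9, Glu10, Glu23, Asp26.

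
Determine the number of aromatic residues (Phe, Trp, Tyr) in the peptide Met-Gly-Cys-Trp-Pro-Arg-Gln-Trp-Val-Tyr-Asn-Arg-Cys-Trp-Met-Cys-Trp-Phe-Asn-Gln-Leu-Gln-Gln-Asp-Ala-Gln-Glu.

Matching residues: Trp4, Trp8, Tyr10, Trp14, Trp17, Phe18.

6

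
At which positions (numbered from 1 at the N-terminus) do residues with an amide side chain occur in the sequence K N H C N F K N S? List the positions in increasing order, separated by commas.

2, 5, 8

Only N (asparagine) and Q (glutamine) carry a side-chain carboxamide.
Matching residues: N2, N5, N8.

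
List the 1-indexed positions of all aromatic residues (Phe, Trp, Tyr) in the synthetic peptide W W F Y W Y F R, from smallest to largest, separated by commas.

1, 2, 3, 4, 5, 6, 7

Matching residues: W1, W2, F3, Y4, W5, Y6, F7.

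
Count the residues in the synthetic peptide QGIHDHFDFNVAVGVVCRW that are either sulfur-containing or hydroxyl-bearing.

1

Sulfur-containing: C, M. Hydroxyl-bearing: S, T, Y.
Sulfur-containing residues here: C17 (1).
Hydroxyl-bearing residues here: none (0).
The two groups share no amino acid, so total = 1 + 0 = 1.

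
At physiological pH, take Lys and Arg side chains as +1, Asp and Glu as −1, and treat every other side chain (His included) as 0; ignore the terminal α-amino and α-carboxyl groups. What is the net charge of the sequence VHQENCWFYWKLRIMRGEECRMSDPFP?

Positive (K, R): K11, R13, R16, R21 → +4.
Negative (D, E): E4, E18, E19, D24 → −4.
Net charge = (+4) + (−4) = 0.

0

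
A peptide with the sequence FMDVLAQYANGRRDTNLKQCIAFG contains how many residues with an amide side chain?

Asparagine (N) and glutamine (Q) have uncharged amide side chains.
Matching residues: Q7, N10, N16, Q19.

4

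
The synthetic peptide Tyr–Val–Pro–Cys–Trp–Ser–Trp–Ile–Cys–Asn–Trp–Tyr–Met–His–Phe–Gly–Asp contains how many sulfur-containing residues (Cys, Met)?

Matching residues: Cys4, Cys9, Met13.

3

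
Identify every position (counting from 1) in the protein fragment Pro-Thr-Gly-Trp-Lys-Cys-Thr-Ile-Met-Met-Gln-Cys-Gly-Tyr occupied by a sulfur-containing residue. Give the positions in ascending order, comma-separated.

Cysteine (C, thiol) and methionine (M, thioether) are the two sulfur-containing amino acids.
Matching residues: Cys6, Met9, Met10, Cys12.

6, 9, 10, 12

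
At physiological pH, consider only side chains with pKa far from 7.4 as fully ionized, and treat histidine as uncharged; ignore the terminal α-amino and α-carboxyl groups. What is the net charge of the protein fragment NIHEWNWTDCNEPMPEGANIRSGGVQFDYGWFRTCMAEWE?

At pH ~7.4 the Lys and Arg side chains are protonated (+1), the Asp and Glu side chains are deprotonated (−1), and with His taken as neutral all other side chains carry no charge.
Positive (K, R): R21, R33 → +2.
Negative (D, E): E4, D9, E12, E16, D28, E38, E40 → −7.
Net charge = (+2) + (−7) = −5.

-5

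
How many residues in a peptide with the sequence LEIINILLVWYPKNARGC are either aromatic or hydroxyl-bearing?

2

Aromatic: F, W, Y. Hydroxyl-bearing: S, T, Y.
Aromatic residues here: W10, Y11 (2).
Hydroxyl-bearing residues here: Y11 (1).
Y is in both groups, so the 1 Y residue must not be double-counted.
Total = 2 + 1 − 1 = 2.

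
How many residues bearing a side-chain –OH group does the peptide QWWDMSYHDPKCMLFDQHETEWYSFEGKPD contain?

5

Serine (S), threonine (T), and tyrosine (Y) each carry a hydroxyl group on the side chain.
Matching residues: S6, Y7, T20, Y23, S24.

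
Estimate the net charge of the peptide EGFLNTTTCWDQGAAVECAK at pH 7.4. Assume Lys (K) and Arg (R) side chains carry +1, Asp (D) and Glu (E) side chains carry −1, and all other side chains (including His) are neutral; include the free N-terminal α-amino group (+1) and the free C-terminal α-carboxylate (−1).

Positive (K, R): K20 → +1.
Negative (D, E): E1, D11, E17 → −3.
The N-terminus (+1) and C-terminus (−1) cancel.
Net charge = (+1) + (−3) = −2.

-2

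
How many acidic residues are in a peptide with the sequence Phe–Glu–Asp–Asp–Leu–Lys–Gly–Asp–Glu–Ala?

5

The acidic residues are Asp (D) and Glu (E), whose side chains end in a carboxylate group.
Matching residues: Glu2, Asp3, Asp4, Asp8, Glu9.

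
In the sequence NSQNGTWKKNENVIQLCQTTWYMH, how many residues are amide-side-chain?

The amide-side-chain residues are Asn (N) and Gln (Q).
Matching residues: N1, Q3, N4, N10, N12, Q15, Q18.

7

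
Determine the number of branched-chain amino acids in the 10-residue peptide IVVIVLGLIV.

V, L, and I make up the branched-chain aliphatic group.
Matching residues: I1, V2, V3, I4, V5, L6, L8, I9, V10.

9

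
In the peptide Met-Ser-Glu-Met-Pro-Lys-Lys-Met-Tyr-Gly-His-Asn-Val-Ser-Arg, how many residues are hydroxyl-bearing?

3

The –OH-bearing residues are Ser, Thr (aliphatic alcohols), and Tyr (phenol).
Matching residues: Ser2, Tyr9, Ser14.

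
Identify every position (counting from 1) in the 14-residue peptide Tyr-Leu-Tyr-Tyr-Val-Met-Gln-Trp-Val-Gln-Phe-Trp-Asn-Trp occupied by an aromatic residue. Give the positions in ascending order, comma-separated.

Matching residues: Tyr1, Tyr3, Tyr4, Trp8, Phe11, Trp12, Trp14.

1, 3, 4, 8, 11, 12, 14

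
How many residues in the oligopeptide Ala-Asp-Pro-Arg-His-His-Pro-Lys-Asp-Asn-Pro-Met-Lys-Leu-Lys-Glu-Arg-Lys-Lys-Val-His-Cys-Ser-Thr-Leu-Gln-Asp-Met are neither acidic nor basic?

14

Acidic: D, E. Basic: K, R, H. All other residues are neither.
Matching residues: Ala1, Pro3, Pro7, Asn10, Pro11, Met12, Leu14, Val20, Cys22, Ser23, Thr24, Leu25, Gln26, Met28.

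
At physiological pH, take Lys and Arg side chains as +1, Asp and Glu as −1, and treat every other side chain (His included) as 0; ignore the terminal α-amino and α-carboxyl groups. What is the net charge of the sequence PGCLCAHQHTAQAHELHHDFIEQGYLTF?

Positive (K, R): none → +0.
Negative (D, E): E15, D19, E22 → −3.
Net charge = (+0) + (−3) = −3.

-3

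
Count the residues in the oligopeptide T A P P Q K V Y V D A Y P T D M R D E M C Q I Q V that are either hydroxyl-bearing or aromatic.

4

Hydroxyl-bearing: S, T, Y. Aromatic: F, W, Y.
Hydroxyl-bearing residues here: T1, Y8, Y12, T14 (4).
Aromatic residues here: Y8, Y12 (2).
Y is in both groups, so the 2 Y residues must not be double-counted.
Total = 4 + 2 − 2 = 4.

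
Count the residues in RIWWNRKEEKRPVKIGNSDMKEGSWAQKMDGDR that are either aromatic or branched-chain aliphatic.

6

Aromatic: F, W, Y. Branched-chain aliphatic: I, L, V.
Aromatic residues here: W3, W4, W25 (3).
Branched-chain aliphatic residues here: I2, V13, I15 (3).
The two groups share no amino acid, so total = 3 + 3 = 6.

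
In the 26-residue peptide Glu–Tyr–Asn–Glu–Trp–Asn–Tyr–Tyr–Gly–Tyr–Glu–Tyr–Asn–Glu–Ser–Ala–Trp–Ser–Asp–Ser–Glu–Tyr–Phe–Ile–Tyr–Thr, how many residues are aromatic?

10

Phenylalanine (F), tryptophan (W), and tyrosine (Y) have aromatic ring side chains.
Matching residues: Tyr2, Trp5, Tyr7, Tyr8, Tyr10, Tyr12, Trp17, Tyr22, Phe23, Tyr25.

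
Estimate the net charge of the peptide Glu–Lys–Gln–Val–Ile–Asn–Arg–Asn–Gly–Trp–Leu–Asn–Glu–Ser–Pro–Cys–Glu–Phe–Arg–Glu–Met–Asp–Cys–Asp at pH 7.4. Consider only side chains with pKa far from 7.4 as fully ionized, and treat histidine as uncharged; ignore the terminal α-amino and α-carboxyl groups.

The side chains ionized at physiological pH are Lys/Arg (+1) and Asp/Glu (−1); with His treated as neutral, nothing else contributes.
Positive (K, R): Lys2, Arg7, Arg19 → +3.
Negative (D, E): Glu1, Glu13, Glu17, Glu20, Asp22, Asp24 → −6.
Net charge = (+3) + (−6) = −3.

-3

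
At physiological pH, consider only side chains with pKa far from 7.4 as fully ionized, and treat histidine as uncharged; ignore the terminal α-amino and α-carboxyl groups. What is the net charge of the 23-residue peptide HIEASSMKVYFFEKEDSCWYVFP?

The side chains ionized at physiological pH are Lys/Arg (+1) and Asp/Glu (−1); with His treated as neutral, nothing else contributes.
Positive (K, R): K8, K14 → +2.
Negative (D, E): E3, E13, E15, D16 → −4.
Net charge = (+2) + (−4) = −2.

-2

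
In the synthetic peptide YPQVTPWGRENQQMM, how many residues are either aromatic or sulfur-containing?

4

Aromatic: F, W, Y. Sulfur-containing: C, M.
Aromatic residues here: Y1, W7 (2).
Sulfur-containing residues here: M14, M15 (2).
The two groups share no amino acid, so total = 2 + 2 = 4.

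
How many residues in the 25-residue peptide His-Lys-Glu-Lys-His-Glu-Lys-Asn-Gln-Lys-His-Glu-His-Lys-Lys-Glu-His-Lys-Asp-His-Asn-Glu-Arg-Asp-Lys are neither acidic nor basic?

Acidic: D, E. Basic: K, R, H. All other residues are neither.
Matching residues: Asn8, Gln9, Asn21.

3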